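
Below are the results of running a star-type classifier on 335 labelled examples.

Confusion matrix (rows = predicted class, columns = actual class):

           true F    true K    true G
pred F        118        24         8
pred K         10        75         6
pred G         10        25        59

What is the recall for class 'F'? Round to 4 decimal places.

One-vs-rest for 'F': TP = diagonal; FP = other classes predicted 'F'; FN = 'F' predicted as other.
recall = TP/(TP+FN).
F: TP=118, FN=10+10=20 → 118/138 = 0.85507

0.8551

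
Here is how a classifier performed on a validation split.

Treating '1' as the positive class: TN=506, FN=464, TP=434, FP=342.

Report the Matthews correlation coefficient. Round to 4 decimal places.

0.0805

MCC = (TP·TN − FP·FN) / √((TP+FP)(TP+FN)(TN+FP)(TN+FN))
Numerator = 434·506 − 342·464 = 60916
Denominator = √(776·898·848·970) = √573199290880 = 757099.2609
MCC = 60916 / 757099.2609 = 0.0805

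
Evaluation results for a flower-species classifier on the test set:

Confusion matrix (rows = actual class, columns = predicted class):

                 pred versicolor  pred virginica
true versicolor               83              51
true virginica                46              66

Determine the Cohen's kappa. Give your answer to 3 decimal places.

Observed agreement pₒ = trace/N = 149/246 = 0.6057
Expected agreement pₑ = Σ (rowᵢ·colᵢ)/N² = (134·129 + 112·117)/246² = 0.5022
κ = (pₒ − pₑ)/(1 − pₑ) = (0.6057 − 0.5022)/(1 − 0.5022) = 0.208

0.208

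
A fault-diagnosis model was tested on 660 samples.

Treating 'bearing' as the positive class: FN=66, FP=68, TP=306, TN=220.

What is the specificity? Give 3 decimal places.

0.764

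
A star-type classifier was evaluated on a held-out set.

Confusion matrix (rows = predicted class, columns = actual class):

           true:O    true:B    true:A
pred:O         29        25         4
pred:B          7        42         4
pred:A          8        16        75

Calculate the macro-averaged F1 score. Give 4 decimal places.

0.6702

Per-class F1 score (2·TP/(2·TP+FP+FN)):
  O: TP=29, FP=25+4=29, FN=7+8=15 → 58/102 = 0.56863
  B: TP=42, FP=7+4=11, FN=25+16=41 → 84/136 = 0.61765
  A: TP=75, FP=8+16=24, FN=4+4=8 → 150/182 = 0.82418
Macro-F1 score = mean = (0.56863 + 0.61765 + 0.82418) / 3 = 0.6702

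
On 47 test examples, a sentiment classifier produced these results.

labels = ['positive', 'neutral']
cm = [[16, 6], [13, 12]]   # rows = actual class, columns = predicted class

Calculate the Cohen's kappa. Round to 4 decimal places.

Observed agreement pₒ = trace/N = 28/47 = 0.59574
Expected agreement pₑ = Σ (rowᵢ·colᵢ)/N² = (22·29 + 25·18)/47² = 0.49253
κ = (pₒ − pₑ)/(1 − pₑ) = (0.59574 − 0.49253)/(1 − 0.49253) = 0.2034

0.2034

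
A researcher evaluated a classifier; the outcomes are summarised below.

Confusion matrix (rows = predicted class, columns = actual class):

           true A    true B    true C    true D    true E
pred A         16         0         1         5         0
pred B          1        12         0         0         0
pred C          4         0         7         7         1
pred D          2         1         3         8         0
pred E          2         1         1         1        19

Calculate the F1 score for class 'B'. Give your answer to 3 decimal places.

Treat 'B' as positive and all other classes as negative.
F1 score = 2·TP/(2·TP+FP+FN).
B: TP=12, FP=1+0+0+0=1, FN=0+0+1+1=2 → 24/27 = 0.8889

0.889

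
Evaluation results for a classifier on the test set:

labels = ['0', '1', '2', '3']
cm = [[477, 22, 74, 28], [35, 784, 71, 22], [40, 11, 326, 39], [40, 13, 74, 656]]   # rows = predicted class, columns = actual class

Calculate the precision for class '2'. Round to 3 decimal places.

One-vs-rest for '2': TP = diagonal; FP = other classes predicted '2'; FN = '2' predicted as other.
precision = TP/(TP+FP).
2: TP=326, FP=40+11+39=90 → 326/416 = 0.7837

0.784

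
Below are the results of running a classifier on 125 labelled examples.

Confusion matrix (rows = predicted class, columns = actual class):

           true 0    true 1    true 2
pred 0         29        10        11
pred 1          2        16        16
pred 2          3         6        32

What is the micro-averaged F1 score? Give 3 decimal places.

Micro-averaging pools counts across classes: ΣTP=77, ΣFP=48, ΣFN=48.
Micro-F1 score = 2·TP/(2·TP+FP+FN) on pooled counts = 0.616 (equals overall accuracy in single-label multiclass).

0.616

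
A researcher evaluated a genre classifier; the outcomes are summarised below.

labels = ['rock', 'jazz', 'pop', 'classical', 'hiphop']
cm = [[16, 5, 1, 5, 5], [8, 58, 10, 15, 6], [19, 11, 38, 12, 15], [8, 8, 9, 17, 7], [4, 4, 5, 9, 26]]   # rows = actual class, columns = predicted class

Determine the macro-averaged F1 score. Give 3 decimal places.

Per-class F1 score (2·TP/(2·TP+FP+FN)):
  rock: TP=16, FP=8+19+8+4=39, FN=5+1+5+5=16 → 32/87 = 0.3678
  jazz: TP=58, FP=5+11+8+4=28, FN=8+10+15+6=39 → 116/183 = 0.6339
  pop: TP=38, FP=1+10+9+5=25, FN=19+11+12+15=57 → 76/158 = 0.4810
  classical: TP=17, FP=5+15+12+9=41, FN=8+8+9+7=32 → 34/107 = 0.3178
  hiphop: TP=26, FP=5+6+15+7=33, FN=4+4+5+9=22 → 52/107 = 0.4860
Macro-F1 score = mean = (0.3678 + 0.6339 + 0.4810 + 0.3178 + 0.4860) / 5 = 0.457

0.457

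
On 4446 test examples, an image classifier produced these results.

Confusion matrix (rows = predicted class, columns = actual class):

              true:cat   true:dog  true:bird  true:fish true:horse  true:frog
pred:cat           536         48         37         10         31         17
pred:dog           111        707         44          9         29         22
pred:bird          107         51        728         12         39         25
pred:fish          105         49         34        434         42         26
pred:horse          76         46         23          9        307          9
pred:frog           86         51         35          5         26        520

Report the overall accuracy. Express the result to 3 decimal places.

Accuracy = trace / total = (536+707+728+434+307+520=3232) / 4446 = 3232/4446 = 0.727

0.727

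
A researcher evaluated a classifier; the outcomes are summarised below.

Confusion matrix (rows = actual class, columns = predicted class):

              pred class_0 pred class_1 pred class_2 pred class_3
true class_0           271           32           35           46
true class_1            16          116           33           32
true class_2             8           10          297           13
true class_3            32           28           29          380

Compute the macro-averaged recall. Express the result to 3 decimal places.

0.753

Per-class recall (TP/(TP+FN)):
  class_0: TP=271, FN=32+35+46=113 → 271/384 = 0.7057
  class_1: TP=116, FN=16+33+32=81 → 116/197 = 0.5888
  class_2: TP=297, FN=8+10+13=31 → 297/328 = 0.9055
  class_3: TP=380, FN=32+28+29=89 → 380/469 = 0.8102
Macro-recall = mean = (0.7057 + 0.5888 + 0.9055 + 0.8102) / 4 = 0.753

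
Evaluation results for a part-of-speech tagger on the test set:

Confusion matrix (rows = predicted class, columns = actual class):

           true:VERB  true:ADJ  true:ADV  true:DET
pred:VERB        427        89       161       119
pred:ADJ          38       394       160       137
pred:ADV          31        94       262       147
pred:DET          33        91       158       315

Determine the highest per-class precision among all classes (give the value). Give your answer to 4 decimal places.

Per-class precision (TP/(TP+FP)):
  VERB: TP=427, FP=89+161+119=369 → 427/796 = 0.53643
  ADJ: TP=394, FP=38+160+137=335 → 394/729 = 0.54047
  ADV: TP=262, FP=31+94+147=272 → 262/534 = 0.49064
  DET: TP=315, FP=33+91+158=282 → 315/597 = 0.52764
Highest is class 'ADJ' with precision = 0.5405.

0.5405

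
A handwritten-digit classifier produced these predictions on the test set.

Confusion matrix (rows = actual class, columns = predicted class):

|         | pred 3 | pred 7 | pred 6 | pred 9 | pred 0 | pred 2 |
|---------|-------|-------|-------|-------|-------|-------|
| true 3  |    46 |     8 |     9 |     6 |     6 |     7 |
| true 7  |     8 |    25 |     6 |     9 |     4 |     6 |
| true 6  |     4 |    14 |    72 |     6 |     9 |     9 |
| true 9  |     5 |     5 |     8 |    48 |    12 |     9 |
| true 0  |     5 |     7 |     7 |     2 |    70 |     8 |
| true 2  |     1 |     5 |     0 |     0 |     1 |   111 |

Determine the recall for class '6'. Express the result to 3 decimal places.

0.632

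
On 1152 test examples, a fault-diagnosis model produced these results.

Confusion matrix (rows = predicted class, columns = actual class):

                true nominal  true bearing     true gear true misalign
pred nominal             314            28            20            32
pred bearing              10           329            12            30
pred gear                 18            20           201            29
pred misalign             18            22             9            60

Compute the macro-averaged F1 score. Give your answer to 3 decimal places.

0.732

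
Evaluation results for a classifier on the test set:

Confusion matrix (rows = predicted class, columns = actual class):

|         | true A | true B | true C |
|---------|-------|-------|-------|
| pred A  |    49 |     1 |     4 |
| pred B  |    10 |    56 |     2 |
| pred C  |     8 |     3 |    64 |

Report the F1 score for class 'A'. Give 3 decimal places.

0.810

Take TP from the diagonal, FP from the rest of the 'A' prediction marginal, FN from the rest of the 'A' actual marginal.
F1 score = 2·TP/(2·TP+FP+FN).
A: TP=49, FP=1+4=5, FN=10+8=18 → 98/121 = 0.8099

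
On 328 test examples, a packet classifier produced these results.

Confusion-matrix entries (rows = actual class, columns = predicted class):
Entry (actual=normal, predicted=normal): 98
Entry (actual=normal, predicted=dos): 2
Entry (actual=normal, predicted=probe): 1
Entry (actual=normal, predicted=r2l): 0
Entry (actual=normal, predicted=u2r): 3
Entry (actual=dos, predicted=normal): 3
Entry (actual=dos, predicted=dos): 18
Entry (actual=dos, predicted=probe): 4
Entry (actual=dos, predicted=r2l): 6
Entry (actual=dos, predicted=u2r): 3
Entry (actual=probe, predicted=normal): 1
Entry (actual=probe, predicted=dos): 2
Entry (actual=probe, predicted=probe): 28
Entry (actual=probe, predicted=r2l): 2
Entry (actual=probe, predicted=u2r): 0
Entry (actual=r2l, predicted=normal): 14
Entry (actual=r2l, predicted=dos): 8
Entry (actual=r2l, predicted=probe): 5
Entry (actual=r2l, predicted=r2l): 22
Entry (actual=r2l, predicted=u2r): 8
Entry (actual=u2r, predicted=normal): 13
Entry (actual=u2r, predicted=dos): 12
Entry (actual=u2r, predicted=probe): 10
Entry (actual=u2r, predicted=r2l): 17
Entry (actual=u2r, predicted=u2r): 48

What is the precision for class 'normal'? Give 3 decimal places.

Take TP from the diagonal, FP from the rest of the 'normal' prediction marginal, FN from the rest of the 'normal' actual marginal.
precision = TP/(TP+FP).
normal: TP=98, FP=3+1+14+13=31 → 98/129 = 0.7597

0.760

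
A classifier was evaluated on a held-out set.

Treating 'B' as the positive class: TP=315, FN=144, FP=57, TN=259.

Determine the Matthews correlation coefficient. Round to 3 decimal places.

MCC = (TP·TN − FP·FN) / √((TP+FP)(TP+FN)(TN+FP)(TN+FN))
Numerator = 315·259 − 57·144 = 73377
Denominator = √(372·459·316·403) = √21744416304 = 147459.8803
MCC = 73377 / 147459.8803 = 0.498

0.498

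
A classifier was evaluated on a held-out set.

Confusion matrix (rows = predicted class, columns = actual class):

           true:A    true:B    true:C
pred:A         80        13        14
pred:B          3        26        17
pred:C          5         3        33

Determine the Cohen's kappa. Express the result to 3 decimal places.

0.549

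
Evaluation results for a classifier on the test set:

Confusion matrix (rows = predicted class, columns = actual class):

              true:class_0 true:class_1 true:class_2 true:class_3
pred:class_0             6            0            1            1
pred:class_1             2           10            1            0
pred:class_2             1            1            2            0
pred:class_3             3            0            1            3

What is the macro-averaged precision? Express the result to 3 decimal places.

Per-class precision (TP/(TP+FP)):
  class_0: TP=6, FP=0+1+1=2 → 6/8 = 0.7500
  class_1: TP=10, FP=2+1+0=3 → 10/13 = 0.7692
  class_2: TP=2, FP=1+1+0=2 → 2/4 = 0.5000
  class_3: TP=3, FP=3+0+1=4 → 3/7 = 0.4286
Macro-precision = mean = (0.7500 + 0.7692 + 0.5000 + 0.4286) / 4 = 0.612

0.612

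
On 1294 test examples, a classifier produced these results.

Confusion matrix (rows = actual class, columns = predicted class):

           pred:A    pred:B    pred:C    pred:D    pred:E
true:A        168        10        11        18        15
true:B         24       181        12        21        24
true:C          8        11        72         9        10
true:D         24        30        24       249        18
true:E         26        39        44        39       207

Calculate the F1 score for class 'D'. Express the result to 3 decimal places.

0.731

One-vs-rest for 'D': TP = diagonal; FP = other classes predicted 'D'; FN = 'D' predicted as other.
F1 score = 2·TP/(2·TP+FP+FN).
D: TP=249, FP=18+21+9+39=87, FN=24+30+24+18=96 → 498/681 = 0.7313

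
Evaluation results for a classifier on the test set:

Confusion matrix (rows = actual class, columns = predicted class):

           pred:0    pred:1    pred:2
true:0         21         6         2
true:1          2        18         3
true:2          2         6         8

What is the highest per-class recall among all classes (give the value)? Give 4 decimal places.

0.7826

Per-class recall (TP/(TP+FN)):
  0: TP=21, FN=6+2=8 → 21/29 = 0.72414
  1: TP=18, FN=2+3=5 → 18/23 = 0.78261
  2: TP=8, FN=2+6=8 → 8/16 = 0.50000
Highest is class '1' with recall = 0.7826.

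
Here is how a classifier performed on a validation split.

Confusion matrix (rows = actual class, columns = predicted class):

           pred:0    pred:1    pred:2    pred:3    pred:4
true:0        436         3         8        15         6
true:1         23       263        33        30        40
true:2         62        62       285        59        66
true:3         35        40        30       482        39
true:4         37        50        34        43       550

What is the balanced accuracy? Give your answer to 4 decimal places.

0.7363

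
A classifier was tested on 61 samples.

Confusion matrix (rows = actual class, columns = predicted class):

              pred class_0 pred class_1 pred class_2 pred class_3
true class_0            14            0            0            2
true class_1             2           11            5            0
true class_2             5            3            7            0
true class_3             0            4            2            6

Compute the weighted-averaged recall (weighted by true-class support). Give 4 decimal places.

Per-class recall (TP/(TP+FN)):
  class_0: TP=14, FN=0+0+2=2 → 14/16 = 0.87500
  class_1: TP=11, FN=2+5+0=7 → 11/18 = 0.61111
  class_2: TP=7, FN=5+3+0=8 → 7/15 = 0.46667
  class_3: TP=6, FN=0+4+2=6 → 6/12 = 0.50000
Weighted-recall = Σ (supportᵢ/N)·recallᵢ with N=61: (16/61)·0.87500 + (18/61)·0.61111 + (15/61)·0.46667 + (12/61)·0.50000 = 0.6230

0.6230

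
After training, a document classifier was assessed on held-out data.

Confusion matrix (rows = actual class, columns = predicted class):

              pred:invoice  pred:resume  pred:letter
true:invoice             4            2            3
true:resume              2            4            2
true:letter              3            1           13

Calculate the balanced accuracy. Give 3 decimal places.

0.570

Balanced accuracy = mean of per-class recall.
  invoice: recall = 4/9 = 0.4444
  resume: recall = 4/8 = 0.5000
  letter: recall = 13/17 = 0.7647
Mean = (0.4444 + 0.5000 + 0.7647) / 3 = 0.570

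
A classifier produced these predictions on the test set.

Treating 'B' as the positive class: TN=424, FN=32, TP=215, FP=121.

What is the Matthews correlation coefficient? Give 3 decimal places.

0.608

MCC = (TP·TN − FP·FN) / √((TP+FP)(TP+FN)(TN+FP)(TN+FN))
Numerator = 215·424 − 121·32 = 87288
Denominator = √(336·247·545·456) = √20625171840 = 143614.6644
MCC = 87288 / 143614.6644 = 0.608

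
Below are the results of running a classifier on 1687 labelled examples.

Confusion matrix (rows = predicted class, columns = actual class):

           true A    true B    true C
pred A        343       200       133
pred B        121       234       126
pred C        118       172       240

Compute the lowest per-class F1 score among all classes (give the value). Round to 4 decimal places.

0.4305

Per-class F1 score (2·TP/(2·TP+FP+FN)):
  A: TP=343, FP=200+133=333, FN=121+118=239 → 686/1258 = 0.54531
  B: TP=234, FP=121+126=247, FN=200+172=372 → 468/1087 = 0.43054
  C: TP=240, FP=118+172=290, FN=133+126=259 → 480/1029 = 0.46647
Lowest is class 'B' with F1 score = 0.4305.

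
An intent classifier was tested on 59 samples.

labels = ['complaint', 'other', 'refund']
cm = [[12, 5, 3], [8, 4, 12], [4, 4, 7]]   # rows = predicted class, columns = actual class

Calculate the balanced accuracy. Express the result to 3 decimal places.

Balanced accuracy = mean of per-class recall.
  complaint: recall = 12/24 = 0.5000
  other: recall = 4/13 = 0.3077
  refund: recall = 7/22 = 0.3182
Mean = (0.5000 + 0.3077 + 0.3182) / 3 = 0.375

0.375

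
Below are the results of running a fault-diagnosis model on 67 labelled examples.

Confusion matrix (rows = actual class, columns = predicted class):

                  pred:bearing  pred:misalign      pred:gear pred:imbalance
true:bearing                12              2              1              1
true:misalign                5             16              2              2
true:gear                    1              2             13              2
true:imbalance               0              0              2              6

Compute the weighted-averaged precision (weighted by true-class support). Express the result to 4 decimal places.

0.7169

Per-class precision (TP/(TP+FP)):
  bearing: TP=12, FP=5+1+0=6 → 12/18 = 0.66667
  misalign: TP=16, FP=2+2+0=4 → 16/20 = 0.80000
  gear: TP=13, FP=1+2+2=5 → 13/18 = 0.72222
  imbalance: TP=6, FP=1+2+2=5 → 6/11 = 0.54545
Weighted-precision = Σ (supportᵢ/N)·precisionᵢ with N=67: (16/67)·0.66667 + (25/67)·0.80000 + (18/67)·0.72222 + (8/67)·0.54545 = 0.7169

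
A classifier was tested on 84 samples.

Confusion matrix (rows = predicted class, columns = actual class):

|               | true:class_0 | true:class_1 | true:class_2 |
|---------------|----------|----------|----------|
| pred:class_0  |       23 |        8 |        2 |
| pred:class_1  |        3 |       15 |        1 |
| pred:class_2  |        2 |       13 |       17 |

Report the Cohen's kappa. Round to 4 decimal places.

Observed agreement pₒ = trace/N = 55/84 = 0.65476
Expected agreement pₑ = Σ (rowᵢ·colᵢ)/N² = (28·33 + 36·19 + 20·32)/84² = 0.31859
κ = (pₒ − pₑ)/(1 − pₑ) = (0.65476 − 0.31859)/(1 − 0.31859) = 0.4933

0.4933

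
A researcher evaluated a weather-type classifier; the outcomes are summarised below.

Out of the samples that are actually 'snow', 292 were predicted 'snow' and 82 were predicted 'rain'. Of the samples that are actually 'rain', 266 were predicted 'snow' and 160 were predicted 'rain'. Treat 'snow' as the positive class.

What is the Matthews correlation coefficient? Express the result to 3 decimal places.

0.170

MCC = (TP·TN − FP·FN) / √((TP+FP)(TP+FN)(TN+FP)(TN+FN))
Numerator = 292·160 − 266·82 = 24908
Denominator = √(558·374·426·242) = √21514475664 = 146678.1363
MCC = 24908 / 146678.1363 = 0.170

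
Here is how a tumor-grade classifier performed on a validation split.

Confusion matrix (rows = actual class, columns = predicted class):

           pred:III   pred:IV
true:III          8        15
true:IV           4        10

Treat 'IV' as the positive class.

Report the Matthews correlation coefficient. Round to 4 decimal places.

0.0643

MCC = (TP·TN − FP·FN) / √((TP+FP)(TP+FN)(TN+FP)(TN+FN))
Numerator = 10·8 − 15·4 = 20
Denominator = √(25·14·23·12) = √96600 = 310.8054
MCC = 20 / 310.8054 = 0.0643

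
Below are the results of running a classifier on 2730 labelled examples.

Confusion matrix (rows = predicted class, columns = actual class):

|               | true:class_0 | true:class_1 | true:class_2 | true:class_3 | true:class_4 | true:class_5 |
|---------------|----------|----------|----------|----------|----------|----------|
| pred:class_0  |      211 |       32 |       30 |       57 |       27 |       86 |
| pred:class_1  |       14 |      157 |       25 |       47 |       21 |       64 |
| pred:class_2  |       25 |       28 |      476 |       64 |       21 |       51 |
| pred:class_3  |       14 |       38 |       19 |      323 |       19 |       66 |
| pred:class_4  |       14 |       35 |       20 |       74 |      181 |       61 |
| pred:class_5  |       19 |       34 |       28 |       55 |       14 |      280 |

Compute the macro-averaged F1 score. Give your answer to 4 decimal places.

0.5791

Per-class F1 score (2·TP/(2·TP+FP+FN)):
  class_0: TP=211, FP=32+30+57+27+86=232, FN=14+25+14+14+19=86 → 422/740 = 0.57027
  class_1: TP=157, FP=14+25+47+21+64=171, FN=32+28+38+35+34=167 → 314/652 = 0.48160
  class_2: TP=476, FP=25+28+64+21+51=189, FN=30+25+19+20+28=122 → 952/1263 = 0.75376
  class_3: TP=323, FP=14+38+19+19+66=156, FN=57+47+64+74+55=297 → 646/1099 = 0.58781
  class_4: TP=181, FP=14+35+20+74+61=204, FN=27+21+21+19+14=102 → 362/668 = 0.54192
  class_5: TP=280, FP=19+34+28+55+14=150, FN=86+64+51+66+61=328 → 560/1038 = 0.53950
Macro-F1 score = mean = (0.57027 + 0.48160 + 0.75376 + 0.58781 + 0.54192 + 0.53950) / 6 = 0.5791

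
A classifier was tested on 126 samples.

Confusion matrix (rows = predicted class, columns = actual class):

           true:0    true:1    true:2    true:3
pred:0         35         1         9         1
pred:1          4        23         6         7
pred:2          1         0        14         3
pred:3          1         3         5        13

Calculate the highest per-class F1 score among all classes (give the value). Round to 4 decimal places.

0.8046

Per-class F1 score (2·TP/(2·TP+FP+FN)):
  0: TP=35, FP=1+9+1=11, FN=4+1+1=6 → 70/87 = 0.80460
  1: TP=23, FP=4+6+7=17, FN=1+0+3=4 → 46/67 = 0.68657
  2: TP=14, FP=1+0+3=4, FN=9+6+5=20 → 28/52 = 0.53846
  3: TP=13, FP=1+3+5=9, FN=1+7+3=11 → 26/46 = 0.56522
Highest is class '0' with F1 score = 0.8046.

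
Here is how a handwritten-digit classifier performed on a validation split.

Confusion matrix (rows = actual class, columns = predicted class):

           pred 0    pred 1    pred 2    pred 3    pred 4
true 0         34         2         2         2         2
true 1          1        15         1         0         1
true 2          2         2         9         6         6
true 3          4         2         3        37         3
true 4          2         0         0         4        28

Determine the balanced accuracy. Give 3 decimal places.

0.716

Balanced accuracy = mean of per-class recall.
  0: recall = 34/42 = 0.8095
  1: recall = 15/18 = 0.8333
  2: recall = 9/25 = 0.3600
  3: recall = 37/49 = 0.7551
  4: recall = 28/34 = 0.8235
Mean = (0.8095 + 0.8333 + 0.3600 + 0.7551 + 0.8235) / 5 = 0.716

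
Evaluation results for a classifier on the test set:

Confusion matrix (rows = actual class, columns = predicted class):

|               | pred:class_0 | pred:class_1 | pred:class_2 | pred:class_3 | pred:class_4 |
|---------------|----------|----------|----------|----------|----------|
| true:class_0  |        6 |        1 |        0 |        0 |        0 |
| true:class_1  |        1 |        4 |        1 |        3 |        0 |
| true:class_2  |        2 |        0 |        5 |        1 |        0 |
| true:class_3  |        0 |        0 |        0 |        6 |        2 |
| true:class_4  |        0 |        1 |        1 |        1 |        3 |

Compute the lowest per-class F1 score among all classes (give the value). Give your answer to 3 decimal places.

0.533

Per-class F1 score (2·TP/(2·TP+FP+FN)):
  class_0: TP=6, FP=1+2+0+0=3, FN=1+0+0+0=1 → 12/16 = 0.7500
  class_1: TP=4, FP=1+0+0+1=2, FN=1+1+3+0=5 → 8/15 = 0.5333
  class_2: TP=5, FP=0+1+0+1=2, FN=2+0+1+0=3 → 10/15 = 0.6667
  class_3: TP=6, FP=0+3+1+1=5, FN=0+0+0+2=2 → 12/19 = 0.6316
  class_4: TP=3, FP=0+0+0+2=2, FN=0+1+1+1=3 → 6/11 = 0.5455
Lowest is class 'class_1' with F1 score = 0.533.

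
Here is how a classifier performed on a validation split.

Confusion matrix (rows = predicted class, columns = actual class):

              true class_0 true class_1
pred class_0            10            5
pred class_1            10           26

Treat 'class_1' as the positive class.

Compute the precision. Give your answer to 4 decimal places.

Precision = TP/(TP+FP) = 26/(26+10) = 26/36 = 0.7222

0.7222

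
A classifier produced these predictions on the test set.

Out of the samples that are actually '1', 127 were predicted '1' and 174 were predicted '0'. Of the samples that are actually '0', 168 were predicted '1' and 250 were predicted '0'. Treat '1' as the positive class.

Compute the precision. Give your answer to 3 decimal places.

0.431

Precision = TP/(TP+FP) = 127/(127+168) = 127/295 = 0.431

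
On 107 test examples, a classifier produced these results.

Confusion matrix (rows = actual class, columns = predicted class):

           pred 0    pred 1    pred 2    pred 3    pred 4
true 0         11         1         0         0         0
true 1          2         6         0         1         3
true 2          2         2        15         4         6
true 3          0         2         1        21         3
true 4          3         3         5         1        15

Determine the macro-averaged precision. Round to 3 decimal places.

Per-class precision (TP/(TP+FP)):
  0: TP=11, FP=2+2+0+3=7 → 11/18 = 0.6111
  1: TP=6, FP=1+2+2+3=8 → 6/14 = 0.4286
  2: TP=15, FP=0+0+1+5=6 → 15/21 = 0.7143
  3: TP=21, FP=0+1+4+1=6 → 21/27 = 0.7778
  4: TP=15, FP=0+3+6+3=12 → 15/27 = 0.5556
Macro-precision = mean = (0.6111 + 0.4286 + 0.7143 + 0.7778 + 0.5556) / 5 = 0.617

0.617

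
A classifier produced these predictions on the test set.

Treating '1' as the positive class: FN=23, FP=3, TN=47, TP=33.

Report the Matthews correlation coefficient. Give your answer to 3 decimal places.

MCC = (TP·TN − FP·FN) / √((TP+FP)(TP+FN)(TN+FP)(TN+FN))
Numerator = 33·47 − 3·23 = 1482
Denominator = √(36·56·50·70) = √7056000 = 2656.3132
MCC = 1482 / 2656.3132 = 0.558

0.558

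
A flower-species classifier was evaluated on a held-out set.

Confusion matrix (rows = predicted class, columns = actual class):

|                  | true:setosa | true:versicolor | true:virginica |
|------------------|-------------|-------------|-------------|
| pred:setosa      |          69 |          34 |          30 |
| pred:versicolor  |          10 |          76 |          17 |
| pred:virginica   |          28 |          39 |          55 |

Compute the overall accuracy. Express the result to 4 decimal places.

Accuracy = trace / total = (69+76+55=200) / 358 = 200/358 = 0.5587

0.5587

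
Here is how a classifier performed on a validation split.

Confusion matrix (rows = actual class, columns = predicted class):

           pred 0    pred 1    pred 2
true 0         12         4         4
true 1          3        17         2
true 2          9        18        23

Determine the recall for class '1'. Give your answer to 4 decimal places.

Take TP from the diagonal, FP from the rest of the '1' prediction marginal, FN from the rest of the '1' actual marginal.
recall = TP/(TP+FN).
1: TP=17, FN=3+2=5 → 17/22 = 0.77273

0.7727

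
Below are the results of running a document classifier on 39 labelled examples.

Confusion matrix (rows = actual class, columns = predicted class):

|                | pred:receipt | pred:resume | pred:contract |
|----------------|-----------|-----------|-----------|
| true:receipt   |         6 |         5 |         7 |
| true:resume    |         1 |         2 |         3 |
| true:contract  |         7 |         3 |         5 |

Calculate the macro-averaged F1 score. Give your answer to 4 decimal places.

Per-class F1 score (2·TP/(2·TP+FP+FN)):
  receipt: TP=6, FP=1+7=8, FN=5+7=12 → 12/32 = 0.37500
  resume: TP=2, FP=5+3=8, FN=1+3=4 → 4/16 = 0.25000
  contract: TP=5, FP=7+3=10, FN=7+3=10 → 10/30 = 0.33333
Macro-F1 score = mean = (0.37500 + 0.25000 + 0.33333) / 3 = 0.3194

0.3194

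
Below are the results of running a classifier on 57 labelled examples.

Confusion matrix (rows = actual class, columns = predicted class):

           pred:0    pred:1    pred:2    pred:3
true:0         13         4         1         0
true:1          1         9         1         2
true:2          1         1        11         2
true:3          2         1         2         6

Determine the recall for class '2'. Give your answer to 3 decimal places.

Take TP from the diagonal, FP from the rest of the '2' prediction marginal, FN from the rest of the '2' actual marginal.
recall = TP/(TP+FN).
2: TP=11, FN=1+1+2=4 → 11/15 = 0.7333

0.733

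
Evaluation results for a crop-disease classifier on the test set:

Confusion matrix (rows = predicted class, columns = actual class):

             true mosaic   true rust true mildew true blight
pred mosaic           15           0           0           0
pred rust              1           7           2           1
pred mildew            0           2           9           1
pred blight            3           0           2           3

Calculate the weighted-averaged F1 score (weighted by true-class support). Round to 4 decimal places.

0.7551

Per-class F1 score (2·TP/(2·TP+FP+FN)):
  mosaic: TP=15, FP=0+0+0=0, FN=1+0+3=4 → 30/34 = 0.88235
  rust: TP=7, FP=1+2+1=4, FN=0+2+0=2 → 14/20 = 0.70000
  mildew: TP=9, FP=0+2+1=3, FN=0+2+2=4 → 18/25 = 0.72000
  blight: TP=3, FP=3+0+2=5, FN=0+1+1=2 → 6/13 = 0.46154
Weighted-F1 score = Σ (supportᵢ/N)·F1 scoreᵢ with N=46: (19/46)·0.88235 + (9/46)·0.70000 + (13/46)·0.72000 + (5/46)·0.46154 = 0.7551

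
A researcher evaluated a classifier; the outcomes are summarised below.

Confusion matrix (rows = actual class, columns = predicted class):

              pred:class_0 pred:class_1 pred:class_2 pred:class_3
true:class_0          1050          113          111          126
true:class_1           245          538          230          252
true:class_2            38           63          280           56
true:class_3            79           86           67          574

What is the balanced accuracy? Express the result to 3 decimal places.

Balanced accuracy = mean of per-class recall.
  class_0: recall = 1050/1400 = 0.7500
  class_1: recall = 538/1265 = 0.4253
  class_2: recall = 280/437 = 0.6407
  class_3: recall = 574/806 = 0.7122
Mean = (0.7500 + 0.4253 + 0.6407 + 0.7122) / 4 = 0.632

0.632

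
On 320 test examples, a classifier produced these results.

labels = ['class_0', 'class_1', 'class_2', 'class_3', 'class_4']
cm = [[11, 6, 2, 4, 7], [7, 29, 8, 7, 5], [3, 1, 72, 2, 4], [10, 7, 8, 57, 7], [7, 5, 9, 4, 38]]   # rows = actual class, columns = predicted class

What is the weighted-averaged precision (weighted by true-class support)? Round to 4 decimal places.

Per-class precision (TP/(TP+FP)):
  class_0: TP=11, FP=7+3+10+7=27 → 11/38 = 0.28947
  class_1: TP=29, FP=6+1+7+5=19 → 29/48 = 0.60417
  class_2: TP=72, FP=2+8+8+9=27 → 72/99 = 0.72727
  class_3: TP=57, FP=4+7+2+4=17 → 57/74 = 0.77027
  class_4: TP=38, FP=7+5+4+7=23 → 38/61 = 0.62295
Weighted-precision = Σ (supportᵢ/N)·precisionᵢ with N=320: (30/320)·0.28947 + (56/320)·0.60417 + (82/320)·0.72727 + (89/320)·0.77027 + (63/320)·0.62295 = 0.6561

0.6561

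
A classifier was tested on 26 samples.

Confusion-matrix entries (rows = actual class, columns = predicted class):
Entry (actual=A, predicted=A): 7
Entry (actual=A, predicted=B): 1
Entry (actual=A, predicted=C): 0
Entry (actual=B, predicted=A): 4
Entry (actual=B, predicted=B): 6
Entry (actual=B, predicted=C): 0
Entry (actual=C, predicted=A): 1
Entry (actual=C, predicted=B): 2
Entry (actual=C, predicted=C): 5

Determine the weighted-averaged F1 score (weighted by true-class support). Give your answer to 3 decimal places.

0.695

Per-class F1 score (2·TP/(2·TP+FP+FN)):
  A: TP=7, FP=4+1=5, FN=1+0=1 → 14/20 = 0.7000
  B: TP=6, FP=1+2=3, FN=4+0=4 → 12/19 = 0.6316
  C: TP=5, FP=0+0=0, FN=1+2=3 → 10/13 = 0.7692
Weighted-F1 score = Σ (supportᵢ/N)·F1 scoreᵢ with N=26: (8/26)·0.7000 + (10/26)·0.6316 + (8/26)·0.7692 = 0.695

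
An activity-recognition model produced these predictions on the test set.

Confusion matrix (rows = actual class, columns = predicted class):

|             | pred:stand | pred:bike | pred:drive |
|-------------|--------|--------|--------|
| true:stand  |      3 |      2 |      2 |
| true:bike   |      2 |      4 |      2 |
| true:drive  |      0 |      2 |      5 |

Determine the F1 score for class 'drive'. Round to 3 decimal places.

0.625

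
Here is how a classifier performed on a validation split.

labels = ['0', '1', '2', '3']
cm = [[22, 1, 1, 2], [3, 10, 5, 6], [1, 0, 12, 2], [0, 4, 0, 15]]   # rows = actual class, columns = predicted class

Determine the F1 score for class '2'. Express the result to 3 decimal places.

0.727

F1 score = 2·TP/(2·TP+FP+FN).
2: TP=12, FP=1+5+0=6, FN=1+0+2=3 → 24/33 = 0.7273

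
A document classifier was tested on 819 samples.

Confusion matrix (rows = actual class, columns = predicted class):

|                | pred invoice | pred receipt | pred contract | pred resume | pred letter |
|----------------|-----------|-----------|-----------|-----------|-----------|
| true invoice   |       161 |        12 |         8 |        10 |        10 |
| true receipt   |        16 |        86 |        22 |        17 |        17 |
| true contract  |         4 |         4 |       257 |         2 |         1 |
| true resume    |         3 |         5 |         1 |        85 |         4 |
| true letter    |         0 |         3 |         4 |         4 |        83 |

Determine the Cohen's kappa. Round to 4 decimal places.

Observed agreement pₒ = trace/N = 672/819 = 0.82051
Expected agreement pₑ = Σ (rowᵢ·colᵢ)/N² = (201·184 + 158·110 + 268·292 + 98·118 + 94·115)/819² = 0.23107
κ = (pₒ − pₑ)/(1 − pₑ) = (0.82051 − 0.23107)/(1 − 0.23107) = 0.7666

0.7666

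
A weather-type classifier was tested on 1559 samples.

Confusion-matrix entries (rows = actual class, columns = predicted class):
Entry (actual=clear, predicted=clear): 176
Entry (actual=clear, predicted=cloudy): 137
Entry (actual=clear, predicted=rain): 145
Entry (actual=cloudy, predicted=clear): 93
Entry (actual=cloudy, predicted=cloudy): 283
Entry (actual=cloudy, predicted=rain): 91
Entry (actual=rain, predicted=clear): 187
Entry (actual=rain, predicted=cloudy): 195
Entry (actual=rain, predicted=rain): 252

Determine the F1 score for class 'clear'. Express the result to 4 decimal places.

0.3851

Take TP from the diagonal, FP from the rest of the 'clear' prediction marginal, FN from the rest of the 'clear' actual marginal.
F1 score = 2·TP/(2·TP+FP+FN).
clear: TP=176, FP=93+187=280, FN=137+145=282 → 352/914 = 0.38512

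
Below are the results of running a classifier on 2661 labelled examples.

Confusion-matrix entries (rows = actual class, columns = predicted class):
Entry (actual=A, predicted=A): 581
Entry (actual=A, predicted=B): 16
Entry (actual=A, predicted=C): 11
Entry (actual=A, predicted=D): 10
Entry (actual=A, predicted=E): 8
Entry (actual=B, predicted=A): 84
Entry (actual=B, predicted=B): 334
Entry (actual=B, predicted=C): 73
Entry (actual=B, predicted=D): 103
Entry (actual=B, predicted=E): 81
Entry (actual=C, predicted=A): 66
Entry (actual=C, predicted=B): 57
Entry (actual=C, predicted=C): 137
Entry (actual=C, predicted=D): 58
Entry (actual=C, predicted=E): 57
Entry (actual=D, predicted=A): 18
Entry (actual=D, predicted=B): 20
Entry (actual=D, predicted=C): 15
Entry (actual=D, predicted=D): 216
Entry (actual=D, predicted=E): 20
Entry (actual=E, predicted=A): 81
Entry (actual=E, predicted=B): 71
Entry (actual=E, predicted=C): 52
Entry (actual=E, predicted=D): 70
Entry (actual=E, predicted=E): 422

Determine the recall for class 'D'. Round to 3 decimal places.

Take TP from the diagonal, FP from the rest of the 'D' prediction marginal, FN from the rest of the 'D' actual marginal.
recall = TP/(TP+FN).
D: TP=216, FN=18+20+15+20=73 → 216/289 = 0.7474

0.747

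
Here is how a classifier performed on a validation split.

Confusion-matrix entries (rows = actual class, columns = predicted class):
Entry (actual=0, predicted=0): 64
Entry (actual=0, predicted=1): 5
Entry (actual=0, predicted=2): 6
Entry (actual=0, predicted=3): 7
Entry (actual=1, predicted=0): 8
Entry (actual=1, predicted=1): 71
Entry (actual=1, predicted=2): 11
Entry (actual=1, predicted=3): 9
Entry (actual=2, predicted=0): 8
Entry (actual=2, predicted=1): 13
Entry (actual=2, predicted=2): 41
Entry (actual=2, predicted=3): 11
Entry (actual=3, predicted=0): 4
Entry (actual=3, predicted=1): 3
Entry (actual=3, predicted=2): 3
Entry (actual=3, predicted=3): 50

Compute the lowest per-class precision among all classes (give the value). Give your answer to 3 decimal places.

Per-class precision (TP/(TP+FP)):
  0: TP=64, FP=8+8+4=20 → 64/84 = 0.7619
  1: TP=71, FP=5+13+3=21 → 71/92 = 0.7717
  2: TP=41, FP=6+11+3=20 → 41/61 = 0.6721
  3: TP=50, FP=7+9+11=27 → 50/77 = 0.6494
Lowest is class '3' with precision = 0.649.

0.649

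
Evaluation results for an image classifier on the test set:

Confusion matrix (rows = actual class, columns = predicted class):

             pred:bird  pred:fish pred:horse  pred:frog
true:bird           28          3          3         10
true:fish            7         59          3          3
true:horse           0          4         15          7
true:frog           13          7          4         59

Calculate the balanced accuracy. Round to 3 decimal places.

0.686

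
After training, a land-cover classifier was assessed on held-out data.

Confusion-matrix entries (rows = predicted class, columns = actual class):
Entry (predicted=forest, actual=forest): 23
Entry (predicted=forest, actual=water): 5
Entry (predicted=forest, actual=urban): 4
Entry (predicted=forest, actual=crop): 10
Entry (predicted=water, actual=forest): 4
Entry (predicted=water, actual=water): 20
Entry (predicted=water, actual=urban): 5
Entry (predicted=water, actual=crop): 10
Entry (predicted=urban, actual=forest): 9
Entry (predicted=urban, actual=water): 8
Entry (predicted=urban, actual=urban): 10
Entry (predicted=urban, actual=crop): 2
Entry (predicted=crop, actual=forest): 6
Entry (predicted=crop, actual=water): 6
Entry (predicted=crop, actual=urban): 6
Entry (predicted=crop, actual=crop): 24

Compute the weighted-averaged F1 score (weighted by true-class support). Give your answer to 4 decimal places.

0.5089

Per-class F1 score (2·TP/(2·TP+FP+FN)):
  forest: TP=23, FP=5+4+10=19, FN=4+9+6=19 → 46/84 = 0.54762
  water: TP=20, FP=4+5+10=19, FN=5+8+6=19 → 40/78 = 0.51282
  urban: TP=10, FP=9+8+2=19, FN=4+5+6=15 → 20/54 = 0.37037
  crop: TP=24, FP=6+6+6=18, FN=10+10+2=22 → 48/88 = 0.54545
Weighted-F1 score = Σ (supportᵢ/N)·F1 scoreᵢ with N=152: (42/152)·0.54762 + (39/152)·0.51282 + (25/152)·0.37037 + (46/152)·0.54545 = 0.5089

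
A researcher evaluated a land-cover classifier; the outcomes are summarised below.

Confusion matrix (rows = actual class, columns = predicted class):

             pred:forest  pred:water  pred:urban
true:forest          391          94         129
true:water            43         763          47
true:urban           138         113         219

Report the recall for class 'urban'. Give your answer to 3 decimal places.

0.466

One-vs-rest for 'urban': TP = diagonal; FP = other classes predicted 'urban'; FN = 'urban' predicted as other.
recall = TP/(TP+FN).
urban: TP=219, FN=138+113=251 → 219/470 = 0.4660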